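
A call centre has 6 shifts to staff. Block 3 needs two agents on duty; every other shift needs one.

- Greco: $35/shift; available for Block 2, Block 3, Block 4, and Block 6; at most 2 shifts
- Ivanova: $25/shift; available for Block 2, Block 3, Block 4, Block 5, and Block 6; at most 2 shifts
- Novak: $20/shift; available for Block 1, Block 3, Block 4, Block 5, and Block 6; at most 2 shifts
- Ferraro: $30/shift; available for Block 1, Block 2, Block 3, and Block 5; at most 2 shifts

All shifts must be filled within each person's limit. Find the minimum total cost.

Picking the cheapest available agent for each shift independently would cost $150, but that ignores the shift limits.
An optimal schedule: Block 1→Novak, Block 2→Ivanova, Block 3→Ferraro+Greco, Block 4→Novak, Block 5→Ferraro, Block 6→Ivanova.
Total: 20 + 25 + 30 + 35 + 20 + 30 + 25 = $185.

$185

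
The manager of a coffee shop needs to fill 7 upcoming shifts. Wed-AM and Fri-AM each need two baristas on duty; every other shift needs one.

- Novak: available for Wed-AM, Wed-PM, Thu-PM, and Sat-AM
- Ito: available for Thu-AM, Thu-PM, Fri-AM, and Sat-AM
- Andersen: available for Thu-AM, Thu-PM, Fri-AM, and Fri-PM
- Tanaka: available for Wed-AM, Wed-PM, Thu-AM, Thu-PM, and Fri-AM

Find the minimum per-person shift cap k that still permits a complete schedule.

3

With 4 baristas and 9 worker-slots to fill, someone must work at least ⌈9/4⌉ = 3 shifts, so k ≥ 3.
k = 3 works: Wed-AM→Novak+Tanaka, Wed-PM→Novak, Thu-AM→Ito, Thu-PM→Ito, Fri-AM→Ito+Andersen, Fri-PM→Andersen, Sat-AM→Novak.
Loads: Novak 3, Ito 3, Andersen 2, Tanaka 1 — all ≤ 3.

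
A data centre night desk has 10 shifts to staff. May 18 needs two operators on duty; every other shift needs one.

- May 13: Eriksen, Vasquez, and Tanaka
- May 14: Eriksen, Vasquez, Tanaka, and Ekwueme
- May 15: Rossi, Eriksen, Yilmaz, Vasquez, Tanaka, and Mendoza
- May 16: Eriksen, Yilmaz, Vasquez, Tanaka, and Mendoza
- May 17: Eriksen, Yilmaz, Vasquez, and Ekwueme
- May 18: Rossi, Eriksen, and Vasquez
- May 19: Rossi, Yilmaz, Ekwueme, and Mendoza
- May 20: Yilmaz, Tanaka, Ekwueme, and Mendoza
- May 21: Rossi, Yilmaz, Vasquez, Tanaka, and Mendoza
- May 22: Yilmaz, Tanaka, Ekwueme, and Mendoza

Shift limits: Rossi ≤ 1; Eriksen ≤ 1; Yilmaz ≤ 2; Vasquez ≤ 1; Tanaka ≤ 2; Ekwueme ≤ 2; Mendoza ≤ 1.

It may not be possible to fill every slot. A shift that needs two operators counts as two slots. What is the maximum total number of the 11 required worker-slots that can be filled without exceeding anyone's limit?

Total capacity across all operators is 1+1+2+1+2+2+1 = 10, and 11 slots are needed, so at most 10 can be filled.
An assignment achieving 10: May 13→Eriksen, May 14→Tanaka, May 16→Tanaka, May 17→Yilmaz, May 18→Rossi+Vasquez, May 19→Yilmaz, May 20→Ekwueme, May 21→Mendoza, May 22→Ekwueme.
Loads: Rossi 1/1, Eriksen 1/1, Yilmaz 2/2, Vasquez 1/1, Tanaka 2/2, Ekwueme 2/2, Mendoza 1/1.

10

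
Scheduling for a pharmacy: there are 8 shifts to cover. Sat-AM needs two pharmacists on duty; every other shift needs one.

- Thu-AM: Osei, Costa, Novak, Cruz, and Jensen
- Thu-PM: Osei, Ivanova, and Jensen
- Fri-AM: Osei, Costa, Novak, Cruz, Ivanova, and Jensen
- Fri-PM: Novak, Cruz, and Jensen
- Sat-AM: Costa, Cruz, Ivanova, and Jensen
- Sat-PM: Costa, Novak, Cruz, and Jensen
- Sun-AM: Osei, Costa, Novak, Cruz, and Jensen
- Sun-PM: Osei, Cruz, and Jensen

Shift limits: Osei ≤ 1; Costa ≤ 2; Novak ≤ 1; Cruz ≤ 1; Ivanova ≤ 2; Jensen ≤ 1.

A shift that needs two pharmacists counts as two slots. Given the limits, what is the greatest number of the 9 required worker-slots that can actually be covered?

Total capacity across all pharmacists is 1+2+1+1+2+1 = 8, and 9 slots are needed, so at most 8 can be filled.
An assignment achieving 8: Thu-AM→Jensen, Thu-PM→Osei, Fri-AM→Ivanova, Fri-PM→Novak, Sat-AM→Costa+Ivanova, Sat-PM→Costa, Sun-PM→Cruz.
Loads: Osei 1/1, Costa 2/2, Novak 1/1, Cruz 1/1, Ivanova 2/2, Jensen 1/1.

8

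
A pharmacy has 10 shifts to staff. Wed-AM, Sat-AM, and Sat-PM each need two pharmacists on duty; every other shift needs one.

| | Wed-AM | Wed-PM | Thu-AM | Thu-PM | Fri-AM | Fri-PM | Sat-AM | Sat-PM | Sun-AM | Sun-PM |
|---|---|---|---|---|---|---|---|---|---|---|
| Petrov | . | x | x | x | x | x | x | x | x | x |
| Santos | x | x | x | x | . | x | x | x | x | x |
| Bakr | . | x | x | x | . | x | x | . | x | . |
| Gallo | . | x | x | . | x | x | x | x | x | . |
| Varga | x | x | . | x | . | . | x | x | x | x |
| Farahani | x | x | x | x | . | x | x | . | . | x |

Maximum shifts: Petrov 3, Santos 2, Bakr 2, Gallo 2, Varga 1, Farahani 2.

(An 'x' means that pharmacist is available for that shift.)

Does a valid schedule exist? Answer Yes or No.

No

Total capacity is 3+2+2+2+1+2 = 12 but 13 worker-slots are needed — infeasible.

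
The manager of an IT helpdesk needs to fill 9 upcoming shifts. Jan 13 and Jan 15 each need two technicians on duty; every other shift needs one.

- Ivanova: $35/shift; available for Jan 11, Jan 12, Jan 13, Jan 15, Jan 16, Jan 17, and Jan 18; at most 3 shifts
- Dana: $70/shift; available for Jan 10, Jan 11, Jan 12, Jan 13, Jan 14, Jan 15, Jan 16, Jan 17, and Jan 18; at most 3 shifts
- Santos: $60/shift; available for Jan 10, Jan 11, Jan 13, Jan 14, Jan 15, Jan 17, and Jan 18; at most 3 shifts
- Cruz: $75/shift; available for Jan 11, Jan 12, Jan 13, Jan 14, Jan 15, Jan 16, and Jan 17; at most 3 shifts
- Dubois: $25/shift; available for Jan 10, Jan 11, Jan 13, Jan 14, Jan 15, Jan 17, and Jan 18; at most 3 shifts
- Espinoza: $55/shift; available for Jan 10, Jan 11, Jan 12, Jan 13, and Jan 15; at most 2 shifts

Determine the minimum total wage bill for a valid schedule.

Picking the cheapest available technician for each shift independently would cost $315, but that ignores the shift limits.
An optimal schedule: Jan 10→Dubois, Jan 11→Santos, Jan 12→Ivanova, Jan 13→Espinoza+Santos, Jan 14→Dubois, Jan 15→Espinoza+Santos, Jan 16→Ivanova, Jan 17→Ivanova, Jan 18→Dubois.
Total: 25 + 60 + 35 + 55 + 60 + 25 + 55 + 60 + 35 + 35 + 25 = $470.

$470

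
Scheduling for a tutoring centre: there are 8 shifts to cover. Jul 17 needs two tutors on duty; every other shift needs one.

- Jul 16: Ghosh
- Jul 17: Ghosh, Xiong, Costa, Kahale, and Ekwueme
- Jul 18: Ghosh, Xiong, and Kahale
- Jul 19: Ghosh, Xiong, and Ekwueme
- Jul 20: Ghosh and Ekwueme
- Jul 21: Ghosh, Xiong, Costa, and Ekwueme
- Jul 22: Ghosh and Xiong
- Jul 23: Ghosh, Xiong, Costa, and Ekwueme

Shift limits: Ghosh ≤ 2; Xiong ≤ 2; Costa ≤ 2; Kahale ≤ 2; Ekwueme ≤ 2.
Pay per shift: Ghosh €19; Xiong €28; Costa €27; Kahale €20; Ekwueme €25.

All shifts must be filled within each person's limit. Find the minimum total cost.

€210

Jul 16 can only be covered by Ghosh, so that assignment is forced.
Picking the cheapest available tutor for each shift independently would cost €172, but that ignores the shift limits.
An optimal schedule: Jul 16→Ghosh, Jul 17→Kahale+Costa, Jul 18→Kahale, Jul 19→Ekwueme, Jul 20→Ghosh, Jul 21→Ekwueme, Jul 22→Xiong, Jul 23→Costa.
Total: 19 + 20 + 27 + 20 + 25 + 19 + 25 + 28 + 27 = €210.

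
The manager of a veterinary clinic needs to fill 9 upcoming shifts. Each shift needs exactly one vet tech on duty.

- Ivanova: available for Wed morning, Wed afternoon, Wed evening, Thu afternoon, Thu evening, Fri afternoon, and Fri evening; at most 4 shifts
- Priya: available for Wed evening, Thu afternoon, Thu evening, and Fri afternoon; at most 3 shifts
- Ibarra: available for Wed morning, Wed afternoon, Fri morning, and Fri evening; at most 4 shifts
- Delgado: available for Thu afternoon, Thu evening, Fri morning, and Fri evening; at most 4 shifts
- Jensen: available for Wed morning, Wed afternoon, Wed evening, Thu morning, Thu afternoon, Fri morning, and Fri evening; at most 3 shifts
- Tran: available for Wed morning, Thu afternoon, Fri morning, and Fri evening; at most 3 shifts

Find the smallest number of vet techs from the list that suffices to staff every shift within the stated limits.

9 slots to fill and no one can take more than 4, so at least ⌈9/4⌉ = 3 vet techs are needed.
Ivanova, Priya, and Jensen alone can cover everything: Wed morning→Ivanova, Wed afternoon→Ivanova, Wed evening→Priya, Thu morning→Jensen, Thu afternoon→Priya, Thu evening→Ivanova, Fri morning→Jensen, Fri afternoon→Ivanova, Fri evening→Jensen.

3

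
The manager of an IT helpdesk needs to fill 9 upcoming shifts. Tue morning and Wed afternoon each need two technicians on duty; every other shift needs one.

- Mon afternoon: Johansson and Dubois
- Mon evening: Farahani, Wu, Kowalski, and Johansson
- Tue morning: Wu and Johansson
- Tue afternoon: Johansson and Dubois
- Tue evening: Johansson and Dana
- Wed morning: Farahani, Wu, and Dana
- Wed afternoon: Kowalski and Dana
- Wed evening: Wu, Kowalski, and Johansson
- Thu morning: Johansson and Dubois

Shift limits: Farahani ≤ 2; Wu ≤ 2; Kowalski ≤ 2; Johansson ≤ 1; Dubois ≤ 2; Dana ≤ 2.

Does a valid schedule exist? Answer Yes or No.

No

Total capacity is 11 and 11 slots are needed, so capacity alone doesn't rule it out.
Shifts {Mon afternoon, Tue morning, Tue afternoon, Thu morning} need 5 worker-slots in total, but the technicians available for any of those shifts (Wu, Johansson, and Dubois) can supply at most 4 among them. So no valid schedule exists.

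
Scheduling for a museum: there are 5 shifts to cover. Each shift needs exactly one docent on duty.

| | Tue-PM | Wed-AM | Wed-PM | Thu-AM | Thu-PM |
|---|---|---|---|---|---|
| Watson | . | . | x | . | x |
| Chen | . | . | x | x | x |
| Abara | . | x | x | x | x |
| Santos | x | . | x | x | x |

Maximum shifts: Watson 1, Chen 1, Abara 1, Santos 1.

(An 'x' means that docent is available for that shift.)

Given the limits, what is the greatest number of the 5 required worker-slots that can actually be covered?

4

Total capacity across all docents is 1+1+1+1 = 4, and 5 slots are needed, so at most 4 can be filled.
An assignment achieving 4: Tue-PM→Santos, Wed-AM→Abara, Wed-PM→Watson, Thu-AM→Chen.
Loads: Watson 1/1, Chen 1/1, Abara 1/1, Santos 1/1.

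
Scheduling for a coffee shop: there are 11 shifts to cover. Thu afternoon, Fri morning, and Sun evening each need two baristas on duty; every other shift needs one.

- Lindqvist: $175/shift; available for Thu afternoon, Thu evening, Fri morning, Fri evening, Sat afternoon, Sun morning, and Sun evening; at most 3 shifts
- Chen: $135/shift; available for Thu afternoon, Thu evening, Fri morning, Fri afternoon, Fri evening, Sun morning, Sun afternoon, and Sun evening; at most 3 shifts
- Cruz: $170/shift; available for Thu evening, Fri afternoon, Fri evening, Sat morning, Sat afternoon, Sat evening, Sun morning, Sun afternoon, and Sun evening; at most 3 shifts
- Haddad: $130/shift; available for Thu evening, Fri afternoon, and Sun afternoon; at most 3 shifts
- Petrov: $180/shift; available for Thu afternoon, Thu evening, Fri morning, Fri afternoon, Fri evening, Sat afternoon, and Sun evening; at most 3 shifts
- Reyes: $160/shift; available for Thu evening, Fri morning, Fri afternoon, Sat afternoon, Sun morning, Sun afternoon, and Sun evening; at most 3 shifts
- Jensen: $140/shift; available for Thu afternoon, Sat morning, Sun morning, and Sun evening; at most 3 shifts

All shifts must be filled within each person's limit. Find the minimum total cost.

Sat evening can only be covered by Cruz, so that assignment is forced.
Picking the cheapest available barista for each shift independently would cost $1975, but that ignores the shift limits.
An optimal schedule: Thu afternoon→Chen+Jensen, Thu evening→Haddad, Fri morning→Chen+Reyes, Fri afternoon→Haddad, Fri evening→Chen, Sat morning→Jensen, Sat afternoon→Reyes, Sat evening→Cruz, Sun morning→Jensen, Sun afternoon→Haddad, Sun evening→Reyes+Cruz.
Total: 135 + 140 + 130 + 135 + 160 + 130 + 135 + 140 + 160 + 170 + 140 + 130 + 160 + 170 = $2035.

$2035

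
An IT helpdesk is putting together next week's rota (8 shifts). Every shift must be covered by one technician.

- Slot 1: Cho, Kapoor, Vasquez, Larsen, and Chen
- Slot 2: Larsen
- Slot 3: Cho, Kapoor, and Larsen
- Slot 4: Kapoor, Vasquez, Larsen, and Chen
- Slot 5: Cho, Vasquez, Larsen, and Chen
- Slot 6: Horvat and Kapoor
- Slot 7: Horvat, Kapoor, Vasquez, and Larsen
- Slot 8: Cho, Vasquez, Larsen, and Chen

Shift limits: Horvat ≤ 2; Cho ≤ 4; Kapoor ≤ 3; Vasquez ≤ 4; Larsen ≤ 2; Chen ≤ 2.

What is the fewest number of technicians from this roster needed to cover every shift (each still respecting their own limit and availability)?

8 slots to fill and no one can take more than 4, so at least ⌈8/4⌉ = 2 technicians are needed.
No set of 2 technicians can cover every shift (each such set leaves at least one shift with no one available or exceeds a cap).
Horvat, Cho, and Larsen alone can cover everything: Slot 1→Cho, Slot 2→Larsen, Slot 3→Cho, Slot 4→Larsen, Slot 5→Cho, Slot 6→Horvat, Slot 7→Horvat, Slot 8→Cho.

3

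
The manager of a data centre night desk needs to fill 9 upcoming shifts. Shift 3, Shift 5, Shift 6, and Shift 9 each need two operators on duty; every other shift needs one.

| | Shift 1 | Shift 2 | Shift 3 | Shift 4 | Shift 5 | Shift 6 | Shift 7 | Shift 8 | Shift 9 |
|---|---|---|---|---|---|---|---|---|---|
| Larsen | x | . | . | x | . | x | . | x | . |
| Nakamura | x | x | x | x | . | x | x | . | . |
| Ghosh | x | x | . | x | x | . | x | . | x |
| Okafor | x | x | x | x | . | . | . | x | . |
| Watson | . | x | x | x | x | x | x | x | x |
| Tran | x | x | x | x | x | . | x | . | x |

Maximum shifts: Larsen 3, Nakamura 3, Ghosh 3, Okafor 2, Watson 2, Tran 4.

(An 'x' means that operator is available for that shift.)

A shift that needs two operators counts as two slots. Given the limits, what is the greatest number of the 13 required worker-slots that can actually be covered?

Total capacity across all operators is 3+3+3+2+2+4 = 17, and 13 slots are needed, so at most 13 can be filled.
An assignment achieving 13: Shift 1→Larsen, Shift 2→Ghosh, Shift 3→Nakamura+Okafor, Shift 4→Okafor, Shift 5→Ghosh+Watson, Shift 6→Larsen+Nakamura, Shift 7→Nakamura, Shift 8→Larsen, Shift 9→Ghosh+Watson.
Loads: Larsen 3/3, Nakamura 3/3, Ghosh 3/3, Okafor 2/2, Watson 2/2, Tran 0/4.

13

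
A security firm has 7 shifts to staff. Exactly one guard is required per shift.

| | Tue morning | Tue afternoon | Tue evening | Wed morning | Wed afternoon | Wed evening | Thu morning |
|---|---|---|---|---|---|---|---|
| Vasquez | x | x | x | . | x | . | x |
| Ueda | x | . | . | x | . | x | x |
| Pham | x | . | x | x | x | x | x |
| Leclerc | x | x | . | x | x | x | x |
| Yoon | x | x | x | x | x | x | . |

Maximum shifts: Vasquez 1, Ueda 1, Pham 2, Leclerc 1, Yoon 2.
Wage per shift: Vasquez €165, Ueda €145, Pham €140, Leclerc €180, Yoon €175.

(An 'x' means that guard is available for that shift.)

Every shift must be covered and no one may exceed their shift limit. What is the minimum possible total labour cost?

Picking the cheapest available guard for each shift independently would cost €1005, but that ignores the shift limits.
An optimal schedule: Tue morning→Yoon, Tue afternoon→Vasquez, Tue evening→Pham, Wed morning→Ueda, Wed afternoon→Pham, Wed evening→Yoon, Thu morning→Leclerc.
Total: 175 + 165 + 140 + 145 + 140 + 175 + 180 = €1120.

€1120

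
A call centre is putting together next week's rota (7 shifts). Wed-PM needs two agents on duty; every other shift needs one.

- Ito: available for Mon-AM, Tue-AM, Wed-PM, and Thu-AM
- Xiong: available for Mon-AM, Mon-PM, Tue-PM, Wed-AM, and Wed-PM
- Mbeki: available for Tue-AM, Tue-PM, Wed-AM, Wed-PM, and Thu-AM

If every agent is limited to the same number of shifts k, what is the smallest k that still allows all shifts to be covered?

With 3 agents and 8 worker-slots to fill, someone must work at least ⌈8/3⌉ = 3 shifts, so k ≥ 3.
k = 3 works: Mon-AM→Ito, Mon-PM→Xiong, Tue-AM→Ito, Tue-PM→Xiong, Wed-AM→Xiong, Wed-PM→Ito+Mbeki, Thu-AM→Mbeki.
Loads: Ito 3, Xiong 3, Mbeki 2 — all ≤ 3.

3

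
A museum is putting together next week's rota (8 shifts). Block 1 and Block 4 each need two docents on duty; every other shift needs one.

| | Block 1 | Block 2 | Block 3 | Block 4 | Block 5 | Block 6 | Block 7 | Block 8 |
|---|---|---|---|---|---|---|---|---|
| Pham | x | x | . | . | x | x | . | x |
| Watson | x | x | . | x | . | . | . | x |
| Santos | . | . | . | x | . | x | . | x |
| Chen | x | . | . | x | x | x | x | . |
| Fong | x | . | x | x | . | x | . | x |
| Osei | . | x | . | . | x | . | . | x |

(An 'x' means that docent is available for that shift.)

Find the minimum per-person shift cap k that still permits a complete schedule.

2

With 6 docents and 10 worker-slots to fill, someone must work at least ⌈10/6⌉ = 2 shifts, so k ≥ 2.
k = 2 works: Block 1→Watson+Chen, Block 2→Pham, Block 3→Fong, Block 4→Santos+Fong, Block 5→Pham, Block 6→Santos, Block 7→Chen, Block 8→Watson.
Loads: Pham 2, Watson 2, Santos 2, Chen 2, Fong 2, Osei 0 — all ≤ 2.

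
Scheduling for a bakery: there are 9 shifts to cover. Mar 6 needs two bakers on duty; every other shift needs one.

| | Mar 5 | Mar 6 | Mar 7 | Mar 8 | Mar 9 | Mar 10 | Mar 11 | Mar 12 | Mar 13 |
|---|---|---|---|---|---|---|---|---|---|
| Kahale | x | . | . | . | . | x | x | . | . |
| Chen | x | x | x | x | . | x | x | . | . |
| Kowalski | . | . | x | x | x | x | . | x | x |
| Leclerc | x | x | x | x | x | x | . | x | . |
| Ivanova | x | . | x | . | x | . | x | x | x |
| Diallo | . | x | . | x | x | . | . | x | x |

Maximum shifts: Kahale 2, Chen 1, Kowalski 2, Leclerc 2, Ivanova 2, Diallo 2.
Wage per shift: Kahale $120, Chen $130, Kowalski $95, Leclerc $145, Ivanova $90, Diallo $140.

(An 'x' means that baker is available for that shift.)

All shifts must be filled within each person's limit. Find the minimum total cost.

Picking the cheapest available baker for each shift independently would cost $1000, but that ignores the shift limits.
An optimal schedule: Mar 5→Kahale, Mar 6→Chen+Diallo, Mar 7→Kowalski, Mar 8→Kowalski, Mar 9→Diallo, Mar 10→Kahale, Mar 11→Ivanova, Mar 12→Leclerc, Mar 13→Ivanova.
Total: 120 + 130 + 140 + 95 + 95 + 140 + 120 + 90 + 145 + 90 = $1165.

$1165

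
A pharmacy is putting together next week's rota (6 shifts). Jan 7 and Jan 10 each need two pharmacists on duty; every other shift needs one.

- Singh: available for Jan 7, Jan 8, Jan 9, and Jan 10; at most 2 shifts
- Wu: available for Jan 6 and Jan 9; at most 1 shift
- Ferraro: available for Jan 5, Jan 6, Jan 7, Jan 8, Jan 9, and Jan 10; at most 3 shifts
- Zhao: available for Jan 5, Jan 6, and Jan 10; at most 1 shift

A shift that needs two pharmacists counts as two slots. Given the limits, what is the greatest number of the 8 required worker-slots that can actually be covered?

Total capacity across all pharmacists is 2+1+3+1 = 7, and 8 slots are needed, so at most 7 can be filled.
An assignment achieving 7: Jan 5→Ferraro, Jan 6→Wu, Jan 7→Singh+Ferraro, Jan 8→Singh, Jan 9→Ferraro, Jan 10→Zhao.
Loads: Singh 2/2, Wu 1/1, Ferraro 3/3, Zhao 1/1.

7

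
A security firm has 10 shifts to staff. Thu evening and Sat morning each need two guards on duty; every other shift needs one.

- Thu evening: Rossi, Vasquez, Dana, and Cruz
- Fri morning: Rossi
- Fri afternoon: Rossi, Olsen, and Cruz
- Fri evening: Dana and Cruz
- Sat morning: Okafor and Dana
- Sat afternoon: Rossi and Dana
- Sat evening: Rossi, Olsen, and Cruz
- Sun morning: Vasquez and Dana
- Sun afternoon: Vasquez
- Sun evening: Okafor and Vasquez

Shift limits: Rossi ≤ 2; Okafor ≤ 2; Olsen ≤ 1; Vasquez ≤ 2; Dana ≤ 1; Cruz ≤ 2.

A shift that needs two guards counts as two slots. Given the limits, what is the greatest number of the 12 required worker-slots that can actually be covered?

Total capacity across all guards is 2+2+1+2+1+2 = 10, and 12 slots are needed, so at most 10 can be filled.
An assignment achieving 10: Thu evening→Cruz, Fri morning→Rossi, Fri afternoon→Olsen, Fri evening→Dana, Sat morning→Okafor, Sat afternoon→Rossi, Sat evening→Cruz, Sun morning→Vasquez, Sun afternoon→Vasquez, Sun evening→Okafor.
Loads: Rossi 2/2, Okafor 2/2, Olsen 1/1, Vasquez 2/2, Dana 1/1, Cruz 2/2.

10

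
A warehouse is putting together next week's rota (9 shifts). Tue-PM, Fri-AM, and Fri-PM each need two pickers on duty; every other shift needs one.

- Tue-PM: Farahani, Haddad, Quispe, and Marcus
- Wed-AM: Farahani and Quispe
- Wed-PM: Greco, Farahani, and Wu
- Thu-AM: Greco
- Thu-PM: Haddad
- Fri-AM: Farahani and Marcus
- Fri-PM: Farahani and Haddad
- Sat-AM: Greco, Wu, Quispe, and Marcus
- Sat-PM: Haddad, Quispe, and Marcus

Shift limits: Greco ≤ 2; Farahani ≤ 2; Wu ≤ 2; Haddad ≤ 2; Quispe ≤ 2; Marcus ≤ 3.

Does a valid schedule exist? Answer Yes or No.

Thu-AM can only be covered by Greco, so that assignment is forced.
Thu-PM can only be covered by Haddad, so that assignment is forced.
Fri-AM can only be covered by Farahani and Marcus, so that assignment is forced.
One valid schedule: Tue-PM→Quispe+Marcus, Wed-AM→Quispe, Wed-PM→Greco, Thu-AM→Greco, Thu-PM→Haddad, Fri-AM→Farahani+Marcus, Fri-PM→Farahani+Haddad, Sat-AM→Wu, Sat-PM→Marcus.
Loads: Greco 2/2, Farahani 2/2, Wu 1/2, Haddad 2/2, Quispe 2/2, Marcus 3/3 — all within limits.

Yes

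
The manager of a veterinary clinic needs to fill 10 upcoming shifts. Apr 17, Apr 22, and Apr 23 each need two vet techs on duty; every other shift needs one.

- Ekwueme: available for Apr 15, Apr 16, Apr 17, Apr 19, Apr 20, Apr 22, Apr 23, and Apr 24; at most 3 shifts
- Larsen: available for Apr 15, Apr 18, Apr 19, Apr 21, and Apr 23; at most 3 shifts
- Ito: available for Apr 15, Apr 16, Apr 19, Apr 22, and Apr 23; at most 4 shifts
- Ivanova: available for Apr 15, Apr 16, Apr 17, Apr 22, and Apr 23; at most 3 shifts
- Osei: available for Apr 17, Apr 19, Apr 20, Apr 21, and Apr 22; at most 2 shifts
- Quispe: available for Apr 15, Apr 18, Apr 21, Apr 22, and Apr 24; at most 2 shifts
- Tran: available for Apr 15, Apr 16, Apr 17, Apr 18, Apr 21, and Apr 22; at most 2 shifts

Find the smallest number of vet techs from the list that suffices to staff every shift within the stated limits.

13 slots to fill and no one can take more than 4, so at least ⌈13/4⌉ = 4 vet techs are needed.
Ekwueme, Larsen, Ito, and Ivanova alone can cover everything: Apr 15→Ito, Apr 16→Ito, Apr 17→Ekwueme+Ivanova, Apr 18→Larsen, Apr 19→Larsen, Apr 20→Ekwueme, Apr 21→Larsen, Apr 22→Ito+Ivanova, Apr 23→Ito+Ivanova, Apr 24→Ekwueme.

4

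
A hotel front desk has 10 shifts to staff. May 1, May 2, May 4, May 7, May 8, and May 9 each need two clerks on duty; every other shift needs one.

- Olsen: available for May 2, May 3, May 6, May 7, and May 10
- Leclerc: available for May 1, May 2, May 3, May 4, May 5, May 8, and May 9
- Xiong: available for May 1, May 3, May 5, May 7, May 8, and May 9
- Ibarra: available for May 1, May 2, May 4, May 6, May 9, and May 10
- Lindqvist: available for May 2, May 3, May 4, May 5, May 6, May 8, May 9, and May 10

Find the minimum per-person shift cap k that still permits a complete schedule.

4

With 5 clerks and 16 worker-slots to fill, someone must work at least ⌈16/5⌉ = 4 shifts, so k ≥ 4.
k = 4 works: May 1→Leclerc+Xiong, May 2→Ibarra+Lindqvist, May 3→Olsen, May 4→Leclerc+Ibarra, May 5→Leclerc, May 6→Olsen, May 7→Olsen+Xiong, May 8→Leclerc+Xiong, May 9→Xiong+Ibarra, May 10→Olsen.
Loads: Olsen 4, Leclerc 4, Xiong 4, Ibarra 3, Lindqvist 1 — all ≤ 4.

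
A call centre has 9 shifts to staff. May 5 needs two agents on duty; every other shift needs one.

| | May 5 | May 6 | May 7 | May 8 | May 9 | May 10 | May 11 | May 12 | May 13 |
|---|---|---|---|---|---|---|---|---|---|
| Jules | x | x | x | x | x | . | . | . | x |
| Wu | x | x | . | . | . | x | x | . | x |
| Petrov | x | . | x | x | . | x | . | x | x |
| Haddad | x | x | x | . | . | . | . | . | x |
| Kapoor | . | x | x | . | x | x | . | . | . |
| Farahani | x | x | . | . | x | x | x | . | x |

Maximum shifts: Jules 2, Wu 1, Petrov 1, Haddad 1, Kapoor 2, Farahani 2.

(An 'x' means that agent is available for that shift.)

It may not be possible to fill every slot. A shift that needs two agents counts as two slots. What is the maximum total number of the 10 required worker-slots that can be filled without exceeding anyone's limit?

9

Total capacity across all agents is 2+1+1+1+2+2 = 9, and 10 slots are needed, so at most 9 can be filled.
An assignment achieving 9: May 5→Farahani, May 6→Kapoor, May 7→Haddad, May 8→Jules, May 9→Jules, May 10→Kapoor, May 11→Wu, May 12→Petrov, May 13→Farahani.
Loads: Jules 2/2, Wu 1/1, Petrov 1/1, Haddad 1/1, Kapoor 2/2, Farahani 2/2.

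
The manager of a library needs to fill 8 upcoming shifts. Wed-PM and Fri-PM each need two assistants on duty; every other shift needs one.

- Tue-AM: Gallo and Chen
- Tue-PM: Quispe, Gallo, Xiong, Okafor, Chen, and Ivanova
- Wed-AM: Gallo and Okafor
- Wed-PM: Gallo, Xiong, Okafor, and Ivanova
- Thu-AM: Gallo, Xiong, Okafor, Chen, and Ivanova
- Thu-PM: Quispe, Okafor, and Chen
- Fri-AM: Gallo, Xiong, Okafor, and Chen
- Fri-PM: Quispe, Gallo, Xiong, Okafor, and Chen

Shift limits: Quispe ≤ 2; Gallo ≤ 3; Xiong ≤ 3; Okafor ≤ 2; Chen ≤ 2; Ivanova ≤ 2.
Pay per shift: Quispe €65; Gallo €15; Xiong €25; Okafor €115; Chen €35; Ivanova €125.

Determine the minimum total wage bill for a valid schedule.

Picking the cheapest available assistant for each shift independently would cost €190, but that ignores the shift limits.
An optimal schedule: Tue-AM→Gallo, Tue-PM→Quispe, Wed-AM→Gallo, Wed-PM→Gallo+Xiong, Thu-AM→Xiong, Thu-PM→Chen, Fri-AM→Xiong, Fri-PM→Chen+Quispe.
Total: 15 + 65 + 15 + 15 + 25 + 25 + 35 + 25 + 35 + 65 = €320.

€320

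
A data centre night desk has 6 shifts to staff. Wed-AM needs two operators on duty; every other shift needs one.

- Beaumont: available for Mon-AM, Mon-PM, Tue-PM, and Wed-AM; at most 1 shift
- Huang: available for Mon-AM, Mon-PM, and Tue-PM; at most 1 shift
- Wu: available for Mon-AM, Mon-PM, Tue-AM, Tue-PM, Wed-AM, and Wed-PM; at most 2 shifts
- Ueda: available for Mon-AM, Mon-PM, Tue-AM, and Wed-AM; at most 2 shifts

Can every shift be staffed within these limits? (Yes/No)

Total capacity is 1+1+2+2 = 6 but 7 worker-slots are needed — infeasible.

No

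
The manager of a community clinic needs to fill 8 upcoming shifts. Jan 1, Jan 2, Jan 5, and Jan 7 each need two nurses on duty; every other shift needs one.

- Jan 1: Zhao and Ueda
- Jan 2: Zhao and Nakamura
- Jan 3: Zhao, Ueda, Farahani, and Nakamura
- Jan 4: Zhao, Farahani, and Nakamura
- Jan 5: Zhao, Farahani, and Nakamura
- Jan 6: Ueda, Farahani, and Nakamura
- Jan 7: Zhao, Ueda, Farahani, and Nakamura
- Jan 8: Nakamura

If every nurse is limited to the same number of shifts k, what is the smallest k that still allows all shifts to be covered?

3

With 4 nurses and 12 worker-slots to fill, someone must work at least ⌈12/4⌉ = 3 shifts, so k ≥ 3.
k = 3 works: Jan 1→Zhao+Ueda, Jan 2→Zhao+Nakamura, Jan 3→Farahani, Jan 4→Zhao, Jan 5→Farahani+Nakamura, Jan 6→Ueda, Jan 7→Ueda+Farahani, Jan 8→Nakamura.
Loads: Zhao 3, Ueda 3, Farahani 3, Nakamura 3 — all ≤ 3.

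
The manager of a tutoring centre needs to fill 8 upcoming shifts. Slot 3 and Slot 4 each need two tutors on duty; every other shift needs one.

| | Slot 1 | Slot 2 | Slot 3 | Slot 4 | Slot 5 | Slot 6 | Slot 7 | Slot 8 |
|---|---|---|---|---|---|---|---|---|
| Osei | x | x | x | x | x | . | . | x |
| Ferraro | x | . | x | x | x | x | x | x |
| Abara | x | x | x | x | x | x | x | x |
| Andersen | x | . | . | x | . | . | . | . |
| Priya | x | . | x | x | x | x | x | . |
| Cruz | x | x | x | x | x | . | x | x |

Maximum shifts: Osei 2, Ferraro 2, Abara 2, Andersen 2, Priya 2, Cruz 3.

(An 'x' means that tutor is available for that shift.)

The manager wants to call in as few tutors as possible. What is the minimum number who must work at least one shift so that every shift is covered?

5

10 slots to fill and no one can take more than 3, so at least ⌈10/3⌉ = 4 tutors are needed.
Any 4 tutors together have capacity at most 3+2+2+2 = 9 < 10 slots, so 4 can never suffice.
Osei, Ferraro, Abara, Andersen, and Priya alone can cover everything: Slot 1→Andersen, Slot 2→Osei, Slot 3→Abara+Priya, Slot 4→Andersen+Priya, Slot 5→Abara, Slot 6→Ferraro, Slot 7→Ferraro, Slot 8→Osei.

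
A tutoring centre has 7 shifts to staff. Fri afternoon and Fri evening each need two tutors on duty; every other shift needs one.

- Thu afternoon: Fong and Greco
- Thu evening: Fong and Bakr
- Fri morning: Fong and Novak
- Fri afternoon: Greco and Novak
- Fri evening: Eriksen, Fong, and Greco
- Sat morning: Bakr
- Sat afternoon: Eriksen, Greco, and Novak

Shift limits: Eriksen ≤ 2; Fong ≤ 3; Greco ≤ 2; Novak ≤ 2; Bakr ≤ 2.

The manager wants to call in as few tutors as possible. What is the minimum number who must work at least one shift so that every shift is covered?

9 slots to fill and no one can take more than 3, so at least ⌈9/3⌉ = 3 tutors are needed.
Any 3 tutors together have capacity at most 3+2+2 = 7 < 9 slots, so 3 can never suffice.
Fong, Greco, Novak, and Bakr alone can cover everything: Thu afternoon→Fong, Thu evening→Bakr, Fri morning→Fong, Fri afternoon→Greco+Novak, Fri evening→Fong+Greco, Sat morning→Bakr, Sat afternoon→Novak.

4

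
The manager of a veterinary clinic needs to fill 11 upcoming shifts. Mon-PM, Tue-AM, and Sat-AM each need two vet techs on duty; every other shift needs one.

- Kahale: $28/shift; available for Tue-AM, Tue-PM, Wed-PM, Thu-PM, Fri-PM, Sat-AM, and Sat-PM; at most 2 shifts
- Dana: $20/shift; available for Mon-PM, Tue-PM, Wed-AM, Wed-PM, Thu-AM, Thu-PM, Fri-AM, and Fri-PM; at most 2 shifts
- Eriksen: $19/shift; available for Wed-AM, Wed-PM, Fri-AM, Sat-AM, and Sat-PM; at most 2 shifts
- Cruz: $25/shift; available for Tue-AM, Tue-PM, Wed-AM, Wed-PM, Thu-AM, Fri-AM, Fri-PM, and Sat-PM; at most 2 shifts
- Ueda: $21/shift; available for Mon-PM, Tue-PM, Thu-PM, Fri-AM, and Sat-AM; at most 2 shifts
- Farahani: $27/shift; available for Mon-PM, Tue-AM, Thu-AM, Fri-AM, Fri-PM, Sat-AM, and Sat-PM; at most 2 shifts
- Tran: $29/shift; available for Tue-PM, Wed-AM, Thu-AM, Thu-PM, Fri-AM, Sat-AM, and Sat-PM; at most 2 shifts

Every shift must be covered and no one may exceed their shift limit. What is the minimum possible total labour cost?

Picking the cheapest available vet tech for each shift independently would cost $289, but that ignores the shift limits.
An optimal schedule: Mon-PM→Dana+Ueda, Tue-AM→Kahale+Cruz, Tue-PM→Tran, Wed-AM→Dana, Wed-PM→Kahale, Thu-AM→Cruz, Thu-PM→Ueda, Fri-AM→Eriksen, Fri-PM→Farahani, Sat-AM→Farahani+Tran, Sat-PM→Eriksen.
Total: 20 + 21 + 28 + 25 + 29 + 20 + 28 + 25 + 21 + 19 + 27 + 27 + 29 + 19 = $338.

$338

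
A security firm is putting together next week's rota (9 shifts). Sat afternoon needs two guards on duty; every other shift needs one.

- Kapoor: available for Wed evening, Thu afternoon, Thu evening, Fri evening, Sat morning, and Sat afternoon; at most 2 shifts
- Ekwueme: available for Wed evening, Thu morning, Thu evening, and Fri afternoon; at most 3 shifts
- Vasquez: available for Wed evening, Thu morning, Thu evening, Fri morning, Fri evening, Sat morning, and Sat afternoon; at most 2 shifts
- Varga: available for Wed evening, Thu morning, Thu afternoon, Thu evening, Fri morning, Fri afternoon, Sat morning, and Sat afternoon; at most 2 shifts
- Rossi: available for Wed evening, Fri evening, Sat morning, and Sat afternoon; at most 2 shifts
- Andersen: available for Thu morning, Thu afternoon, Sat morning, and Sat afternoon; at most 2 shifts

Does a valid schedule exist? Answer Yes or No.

Yes

One valid schedule: Wed evening→Vasquez, Thu morning→Ekwueme, Thu afternoon→Kapoor, Thu evening→Ekwueme, Fri morning→Vasquez, Fri afternoon→Ekwueme, Fri evening→Kapoor, Sat morning→Varga, Sat afternoon→Varga+Rossi.
Loads: Kapoor 2/2, Ekwueme 3/3, Vasquez 2/2, Varga 2/2, Rossi 1/2, Andersen 0/2 — all within limits.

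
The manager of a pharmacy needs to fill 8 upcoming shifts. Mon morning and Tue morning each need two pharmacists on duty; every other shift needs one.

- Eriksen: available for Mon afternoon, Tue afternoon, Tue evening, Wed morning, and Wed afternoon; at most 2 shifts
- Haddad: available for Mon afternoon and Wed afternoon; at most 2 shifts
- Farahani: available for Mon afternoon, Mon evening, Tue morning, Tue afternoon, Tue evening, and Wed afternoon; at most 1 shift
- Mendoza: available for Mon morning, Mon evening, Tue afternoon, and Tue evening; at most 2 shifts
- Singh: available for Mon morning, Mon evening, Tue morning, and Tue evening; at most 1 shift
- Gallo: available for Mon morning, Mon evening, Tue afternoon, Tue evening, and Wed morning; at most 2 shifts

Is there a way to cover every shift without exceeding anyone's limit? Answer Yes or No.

Tue morning can only be covered by Farahani and Singh, so that assignment is forced.
One valid schedule: Mon morning→Mendoza+Gallo, Mon afternoon→Haddad, Mon evening→Mendoza, Tue morning→Farahani+Singh, Tue afternoon→Eriksen, Tue evening→Gallo, Wed morning→Eriksen, Wed afternoon→Haddad.
Loads: Eriksen 2/2, Haddad 2/2, Farahani 1/1, Mendoza 2/2, Singh 1/1, Gallo 2/2 — all within limits.

Yes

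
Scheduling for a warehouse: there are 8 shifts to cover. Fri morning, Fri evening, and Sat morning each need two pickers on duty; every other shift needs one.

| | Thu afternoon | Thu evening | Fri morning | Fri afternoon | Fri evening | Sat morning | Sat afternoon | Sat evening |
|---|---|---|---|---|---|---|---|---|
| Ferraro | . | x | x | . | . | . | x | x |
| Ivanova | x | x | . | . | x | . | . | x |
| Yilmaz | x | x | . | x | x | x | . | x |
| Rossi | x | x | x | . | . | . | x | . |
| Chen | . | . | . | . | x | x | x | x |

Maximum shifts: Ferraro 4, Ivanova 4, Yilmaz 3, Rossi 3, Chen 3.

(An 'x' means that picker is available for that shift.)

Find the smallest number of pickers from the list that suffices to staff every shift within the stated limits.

11 slots to fill and no one can take more than 4, so at least ⌈11/4⌉ = 3 pickers are needed.
Shifts {Fri morning, Fri evening} need 4 slots, but among the pickers available for them (Ferraro, Ivanova, Yilmaz, Rossi, and Chen) any 3 together supply at most 3. So 3 pickers are not enough.
Ferraro, Yilmaz, Rossi, and Chen alone can cover everything: Thu afternoon→Rossi, Thu evening→Ferraro, Fri morning→Ferraro+Rossi, Fri afternoon→Yilmaz, Fri evening→Yilmaz+Chen, Sat morning→Yilmaz+Chen, Sat afternoon→Ferraro, Sat evening→Ferraro.

4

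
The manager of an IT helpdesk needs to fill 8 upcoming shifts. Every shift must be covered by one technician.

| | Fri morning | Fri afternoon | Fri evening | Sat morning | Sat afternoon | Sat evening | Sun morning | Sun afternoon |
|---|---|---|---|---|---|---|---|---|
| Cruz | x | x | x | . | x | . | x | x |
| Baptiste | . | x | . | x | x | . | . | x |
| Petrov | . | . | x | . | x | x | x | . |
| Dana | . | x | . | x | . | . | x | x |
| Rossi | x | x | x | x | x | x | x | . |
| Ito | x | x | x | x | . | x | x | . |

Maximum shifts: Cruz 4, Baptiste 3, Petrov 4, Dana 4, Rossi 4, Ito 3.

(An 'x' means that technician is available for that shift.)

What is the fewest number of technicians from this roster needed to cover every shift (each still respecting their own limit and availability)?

8 slots to fill and no one can take more than 4, so at least ⌈8/4⌉ = 2 technicians are needed.
Cruz and Rossi alone can cover everything: Fri morning→Cruz, Fri afternoon→Cruz, Fri evening→Cruz, Sat morning→Rossi, Sat afternoon→Rossi, Sat evening→Rossi, Sun morning→Rossi, Sun afternoon→Cruz.

2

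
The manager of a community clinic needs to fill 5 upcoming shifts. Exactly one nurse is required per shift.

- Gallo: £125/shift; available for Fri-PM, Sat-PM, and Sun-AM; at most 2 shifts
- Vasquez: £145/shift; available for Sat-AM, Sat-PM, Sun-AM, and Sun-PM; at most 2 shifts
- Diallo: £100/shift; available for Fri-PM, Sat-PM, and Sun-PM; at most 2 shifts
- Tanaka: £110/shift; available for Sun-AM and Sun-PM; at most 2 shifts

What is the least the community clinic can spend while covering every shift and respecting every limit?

Sat-AM can only be covered by Vasquez, so that assignment is forced.
Picking the cheapest available nurse for each shift independently would cost £555, but that ignores the shift limits.
An optimal schedule: Fri-PM→Diallo, Sat-AM→Vasquez, Sat-PM→Diallo, Sun-AM→Tanaka, Sun-PM→Tanaka.
Total: 100 + 145 + 100 + 110 + 110 = £565.

£565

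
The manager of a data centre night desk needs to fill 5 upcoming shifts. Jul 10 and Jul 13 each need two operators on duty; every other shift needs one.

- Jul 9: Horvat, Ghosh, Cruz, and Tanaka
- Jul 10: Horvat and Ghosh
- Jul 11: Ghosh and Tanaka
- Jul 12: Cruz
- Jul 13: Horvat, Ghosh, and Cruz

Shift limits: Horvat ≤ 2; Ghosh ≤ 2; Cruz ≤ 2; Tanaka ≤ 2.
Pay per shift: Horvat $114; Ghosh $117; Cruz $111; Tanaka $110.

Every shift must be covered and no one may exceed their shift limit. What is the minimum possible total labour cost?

Jul 10 can only be covered by Horvat and Ghosh, so that assignment is forced.
Jul 12 can only be covered by Cruz, so that assignment is forced.
Picking the cheapest available operator for each shift independently would cost $787, and that bound is achievable.
An optimal schedule: Jul 9→Tanaka, Jul 10→Horvat+Ghosh, Jul 11→Tanaka, Jul 12→Cruz, Jul 13→Cruz+Horvat.
Total: 110 + 114 + 117 + 110 + 111 + 111 + 114 = $787.

$787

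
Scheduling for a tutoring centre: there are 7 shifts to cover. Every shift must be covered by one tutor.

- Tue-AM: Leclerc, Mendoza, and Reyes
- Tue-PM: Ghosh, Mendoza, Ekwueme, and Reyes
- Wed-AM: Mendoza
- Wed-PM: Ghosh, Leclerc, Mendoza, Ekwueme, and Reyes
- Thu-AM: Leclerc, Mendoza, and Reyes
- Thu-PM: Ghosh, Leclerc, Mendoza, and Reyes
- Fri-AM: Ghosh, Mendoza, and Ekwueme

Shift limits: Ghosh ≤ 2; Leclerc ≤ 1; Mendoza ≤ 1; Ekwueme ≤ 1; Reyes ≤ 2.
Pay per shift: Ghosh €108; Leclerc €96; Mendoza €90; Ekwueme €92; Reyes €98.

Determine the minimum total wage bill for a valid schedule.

Wed-AM can only be covered by Mendoza, so that assignment is forced.
Picking the cheapest available tutor for each shift independently would cost €630, but that ignores the shift limits.
An optimal schedule: Tue-AM→Leclerc, Tue-PM→Ghosh, Wed-AM→Mendoza, Wed-PM→Ekwueme, Thu-AM→Reyes, Thu-PM→Reyes, Fri-AM→Ghosh.
Total: 96 + 108 + 90 + 92 + 98 + 98 + 108 = €690.

€690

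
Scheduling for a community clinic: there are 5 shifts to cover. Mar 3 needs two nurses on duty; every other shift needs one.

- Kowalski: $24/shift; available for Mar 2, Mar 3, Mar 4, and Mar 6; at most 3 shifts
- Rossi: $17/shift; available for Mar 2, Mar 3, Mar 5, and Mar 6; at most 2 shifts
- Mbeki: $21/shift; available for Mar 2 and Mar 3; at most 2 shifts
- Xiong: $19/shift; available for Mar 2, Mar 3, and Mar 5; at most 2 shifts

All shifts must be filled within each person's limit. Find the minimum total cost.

$117

Mar 4 can only be covered by Kowalski, so that assignment is forced.
Picking the cheapest available nurse for each shift independently would cost $111, but that ignores the shift limits.
An optimal schedule: Mar 2→Xiong, Mar 3→Xiong+Mbeki, Mar 4→Kowalski, Mar 5→Rossi, Mar 6→Rossi.
Total: 19 + 19 + 21 + 24 + 17 + 17 = $117.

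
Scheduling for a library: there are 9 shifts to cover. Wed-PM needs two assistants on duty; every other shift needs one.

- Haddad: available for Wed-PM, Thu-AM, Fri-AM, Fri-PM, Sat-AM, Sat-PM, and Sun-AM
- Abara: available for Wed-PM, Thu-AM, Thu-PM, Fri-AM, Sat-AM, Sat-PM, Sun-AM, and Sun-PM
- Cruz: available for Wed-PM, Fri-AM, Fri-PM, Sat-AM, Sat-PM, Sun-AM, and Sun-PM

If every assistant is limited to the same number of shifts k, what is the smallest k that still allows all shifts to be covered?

4

With 3 assistants and 10 worker-slots to fill, someone must work at least ⌈10/3⌉ = 4 shifts, so k ≥ 4.
k = 4 works: Wed-PM→Haddad+Abara, Thu-AM→Haddad, Thu-PM→Abara, Fri-AM→Haddad, Fri-PM→Haddad, Sat-AM→Abara, Sat-PM→Cruz, Sun-AM→Cruz, Sun-PM→Abara.
Loads: Haddad 4, Abara 4, Cruz 2 — all ≤ 4.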